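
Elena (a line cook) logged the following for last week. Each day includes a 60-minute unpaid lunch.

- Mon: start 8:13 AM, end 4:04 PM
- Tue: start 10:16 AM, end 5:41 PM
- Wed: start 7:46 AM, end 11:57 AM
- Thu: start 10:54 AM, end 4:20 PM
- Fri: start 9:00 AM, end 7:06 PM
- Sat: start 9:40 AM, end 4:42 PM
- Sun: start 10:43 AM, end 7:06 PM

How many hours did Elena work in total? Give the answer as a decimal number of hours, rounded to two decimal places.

Mon: 8:13 AM–4:04 PM = 7 h 51 min; less 60 min break → 6 h 51 min
Tue: 10:16 AM–5:41 PM = 7 h 25 min; less 60 min break → 6 h 25 min
Wed: 7:46 AM–11:57 AM = 4 h 11 min; less 60 min break → 3 h 11 min
Thu: 10:54 AM–4:20 PM = 5 h 26 min; less 60 min break → 4 h 26 min
Fri: 9:00 AM–7:06 PM = 10 h 6 min; less 60 min break → 9 h 6 min
Sat: 9:40 AM–4:42 PM = 7 h 2 min; less 60 min break → 6 h 2 min
Sun: 10:43 AM–7:06 PM = 8 h 23 min; less 60 min break → 7 h 23 min
Total: 6 h 51 min + 6 h 25 min + 3 h 11 min + 4 h 26 min + 9 h 6 min + 6 h 2 min + 7 h 23 min = 43 h 24 min.

43.40 hours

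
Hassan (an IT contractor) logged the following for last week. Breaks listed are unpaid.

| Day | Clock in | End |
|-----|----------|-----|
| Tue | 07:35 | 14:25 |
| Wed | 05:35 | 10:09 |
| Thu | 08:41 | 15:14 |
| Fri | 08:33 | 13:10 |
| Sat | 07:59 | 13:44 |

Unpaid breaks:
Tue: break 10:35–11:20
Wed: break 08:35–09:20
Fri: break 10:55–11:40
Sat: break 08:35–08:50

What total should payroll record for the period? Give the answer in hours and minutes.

Tue: 07:35–14:25 = 6 h 50 min; less 45 min break → 6 h 5 min
Wed: 05:35–10:09 = 4 h 34 min; less 45 min break → 3 h 49 min
Thu: 08:41–15:14 = 6 h 33 min
Fri: 08:33–13:10 = 4 h 37 min; less 45 min break → 3 h 52 min
Sat: 07:59–13:44 = 5 h 45 min; less 15 min break → 5 h 30 min
Total: 6 h 5 min + 3 h 49 min + 6 h 33 min + 3 h 52 min + 5 h 30 min = 25 h 49 min.

25 h 49 min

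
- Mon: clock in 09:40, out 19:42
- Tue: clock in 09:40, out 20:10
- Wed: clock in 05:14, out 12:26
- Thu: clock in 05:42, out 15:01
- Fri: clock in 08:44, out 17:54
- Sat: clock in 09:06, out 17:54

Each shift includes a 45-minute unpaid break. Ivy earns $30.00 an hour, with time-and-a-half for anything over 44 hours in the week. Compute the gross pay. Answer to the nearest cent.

Mon: 09:40–19:42 = 10 h 2 min; less 45 min break → 9 h 17 min
Tue: 09:40–20:10 = 10 h 30 min; less 45 min break → 9 h 45 min
Wed: 05:14–12:26 = 7 h 12 min; less 45 min break → 6 h 27 min
Thu: 05:42–15:01 = 9 h 19 min; less 45 min break → 8 h 34 min
Fri: 08:44–17:54 = 9 h 10 min; less 45 min break → 8 h 25 min
Sat: 09:06–17:54 = 8 h 48 min; less 45 min break → 8 h 3 min
Total worked: 50 h 31 min = 3031 min.
Regular 44 h 0 min = 2640 min at $30.00/h; overtime 6 h 31 min = 391 min at $45.00/h.
Pay = (2640 × $30.00 + 391 × $45.00) ÷ 60 = $1613.25.

$1613.25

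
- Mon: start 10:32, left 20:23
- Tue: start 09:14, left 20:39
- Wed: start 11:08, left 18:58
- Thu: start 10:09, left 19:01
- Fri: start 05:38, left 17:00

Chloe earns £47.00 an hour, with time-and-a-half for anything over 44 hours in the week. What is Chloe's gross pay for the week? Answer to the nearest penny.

£2444.00

Mon: 10:32–20:23 = 9 h 51 min
Tue: 09:14–20:39 = 11 h 25 min
Wed: 11:08–18:58 = 7 h 50 min
Thu: 10:09–19:01 = 8 h 52 min
Fri: 05:38–17:00 = 11 h 22 min
Total worked: 49 h 20 min = 2960 min.
Regular 44 h 0 min = 2640 min at £47.00/h; overtime 5 h 20 min = 320 min at £70.50/h.
Pay = (2640 × £47.00 + 320 × £70.50) ÷ 60 = £2444.00.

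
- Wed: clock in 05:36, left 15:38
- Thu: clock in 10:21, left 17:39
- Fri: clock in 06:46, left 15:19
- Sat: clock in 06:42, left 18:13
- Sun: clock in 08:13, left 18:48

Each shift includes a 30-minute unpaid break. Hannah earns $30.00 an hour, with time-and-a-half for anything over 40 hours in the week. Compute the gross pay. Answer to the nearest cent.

$1446.75

Wed: 05:36–15:38 = 10 h 2 min; less 30 min break → 9 h 32 min
Thu: 10:21–17:39 = 7 h 18 min; less 30 min break → 6 h 48 min
Fri: 06:46–15:19 = 8 h 33 min; less 30 min break → 8 h 3 min
Sat: 06:42–18:13 = 11 h 31 min; less 30 min break → 11 h 1 min
Sun: 08:13–18:48 = 10 h 35 min; less 30 min break → 10 h 5 min
Total worked: 45 h 29 min = 2729 min.
Regular 40 h 0 min = 2400 min at $30.00/h; overtime 5 h 29 min = 329 min at $45.00/h.
Pay = (2400 × $30.00 + 329 × $45.00) ÷ 60 = $1446.75.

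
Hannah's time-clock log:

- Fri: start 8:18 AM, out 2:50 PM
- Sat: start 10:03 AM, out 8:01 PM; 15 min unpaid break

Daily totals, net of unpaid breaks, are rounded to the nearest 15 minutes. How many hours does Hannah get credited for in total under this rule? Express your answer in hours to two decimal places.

Fri: 8:18 AM–2:50 PM = 6 h 32 min → rounds to 6 h 30 min
Sat: 10:03 AM–8:01 PM = 9 h 58 min − 15 min = 9 h 43 min → rounds to 9 h 45 min
Total credited: 16 h 15 min.

16.25 hours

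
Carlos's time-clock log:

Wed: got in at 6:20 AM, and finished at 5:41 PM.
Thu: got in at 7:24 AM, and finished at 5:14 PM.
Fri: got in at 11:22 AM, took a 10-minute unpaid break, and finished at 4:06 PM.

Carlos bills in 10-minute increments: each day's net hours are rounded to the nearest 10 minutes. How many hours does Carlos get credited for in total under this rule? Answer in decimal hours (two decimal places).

Wed: 6:20 AM–5:41 PM = 11 h 21 min → rounds to 11 h 20 min
Thu: 7:24 AM–5:14 PM = 9 h 50 min → rounds to 9 h 50 min
Fri: 11:22 AM–4:06 PM = 4 h 44 min − 10 min = 4 h 34 min → rounds to 4 h 30 min
Total credited: 25 h 40 min.

25.67 hours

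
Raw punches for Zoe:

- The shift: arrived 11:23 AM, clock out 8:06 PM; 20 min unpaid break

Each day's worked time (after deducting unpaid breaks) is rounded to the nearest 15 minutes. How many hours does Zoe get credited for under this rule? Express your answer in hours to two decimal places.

8.50 hours

The shift: 11:23 AM–8:06 PM = 8 h 43 min − 20 min = 8 h 23 min → rounds to 8 h 30 min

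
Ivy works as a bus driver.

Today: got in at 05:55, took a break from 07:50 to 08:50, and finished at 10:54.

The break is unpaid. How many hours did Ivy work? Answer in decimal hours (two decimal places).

3.98 hours

Today: 05:55–10:54 = 4 h 59 min; less 60 min break → 3 h 59 min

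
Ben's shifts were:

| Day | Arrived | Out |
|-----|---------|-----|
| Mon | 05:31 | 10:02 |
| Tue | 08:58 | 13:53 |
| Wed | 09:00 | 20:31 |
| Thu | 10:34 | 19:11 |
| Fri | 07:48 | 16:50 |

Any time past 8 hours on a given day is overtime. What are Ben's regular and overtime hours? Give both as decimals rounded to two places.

Mon: 05:31–10:02 = 4 h 31 min
Tue: 08:58–13:53 = 4 h 55 min
Wed: 09:00–20:31 = 11 h 31 min
Thu: 10:34–19:11 = 8 h 37 min
Fri: 07:48–16:50 = 9 h 2 min
Mon reg 4 h 31 min / OT 0 h 0 min; Tue reg 4 h 55 min / OT 0 h 0 min; Wed reg 8 h 0 min / OT 3 h 31 min; Thu reg 8 h 0 min / OT 0 h 37 min; Fri reg 8 h 0 min / OT 1 h 2 min.
Totals: regular 33 h 26 min, overtime 5 h 10 min.

Regular 33.43 hours, overtime 5.17 hours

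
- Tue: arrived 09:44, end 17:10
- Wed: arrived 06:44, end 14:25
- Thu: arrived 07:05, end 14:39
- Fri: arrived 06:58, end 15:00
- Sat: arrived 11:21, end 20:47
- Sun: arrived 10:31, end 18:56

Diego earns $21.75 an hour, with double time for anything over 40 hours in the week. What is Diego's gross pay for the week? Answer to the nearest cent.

Tue: 09:44–17:10 = 7 h 26 min
Wed: 06:44–14:25 = 7 h 41 min
Thu: 07:05–14:39 = 7 h 34 min
Fri: 06:58–15:00 = 8 h 2 min
Sat: 11:21–20:47 = 9 h 26 min
Sun: 10:31–18:56 = 8 h 25 min
Total worked: 48 h 34 min = 2914 min.
Regular 40 h 0 min = 2400 min at $21.75/h; overtime 8 h 34 min = 514 min at $43.50/h.
Pay = (2400 × $21.75 + 514 × $43.50) ÷ 60 = $1242.65.

$1242.65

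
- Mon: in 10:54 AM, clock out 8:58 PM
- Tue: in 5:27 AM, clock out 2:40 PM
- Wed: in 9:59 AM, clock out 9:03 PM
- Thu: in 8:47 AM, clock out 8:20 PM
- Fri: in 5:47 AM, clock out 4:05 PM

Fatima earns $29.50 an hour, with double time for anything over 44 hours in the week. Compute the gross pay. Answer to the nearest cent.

Mon: 10:54 AM–8:58 PM = 10 h 4 min
Tue: 5:27 AM–2:40 PM = 9 h 13 min
Wed: 9:59 AM–9:03 PM = 11 h 4 min
Thu: 8:47 AM–8:20 PM = 11 h 33 min
Fri: 5:47 AM–4:05 PM = 10 h 18 min
Total worked: 52 h 12 min = 3132 min.
Regular 44 h 0 min = 2640 min at $29.50/h; overtime 8 h 12 min = 492 min at $59.00/h.
Pay = (2640 × $29.50 + 492 × $59.00) ÷ 60 = $1781.80.

$1781.80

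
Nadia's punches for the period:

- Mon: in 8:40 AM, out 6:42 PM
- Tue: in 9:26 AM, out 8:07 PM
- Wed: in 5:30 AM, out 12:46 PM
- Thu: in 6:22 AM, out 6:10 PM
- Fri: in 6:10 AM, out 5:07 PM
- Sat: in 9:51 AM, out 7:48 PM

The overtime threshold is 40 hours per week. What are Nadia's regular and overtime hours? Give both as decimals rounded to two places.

Mon: 8:40 AM–6:42 PM = 10 h 2 min
Tue: 9:26 AM–8:07 PM = 10 h 41 min
Wed: 5:30 AM–12:46 PM = 7 h 16 min
Thu: 6:22 AM–6:10 PM = 11 h 48 min
Fri: 6:10 AM–5:07 PM = 10 h 57 min
Sat: 9:51 AM–7:48 PM = 9 h 57 min
Total worked: 60 h 41 min = 60.68 h.
Threshold 40 h → overtime 20 h 41 min, regular 40 h 0 min.

Regular 40.00 hours, overtime 20.68 hours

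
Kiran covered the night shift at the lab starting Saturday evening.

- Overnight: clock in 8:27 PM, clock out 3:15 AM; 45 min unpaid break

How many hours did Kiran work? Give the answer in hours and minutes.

6 h 3 min

Overnight: 8:27 PM → midnight = 3 h 33 min; midnight → 3:15 AM = 3 h 15 min; span 6 h 48 min; less 45 min break → 6 h 3 min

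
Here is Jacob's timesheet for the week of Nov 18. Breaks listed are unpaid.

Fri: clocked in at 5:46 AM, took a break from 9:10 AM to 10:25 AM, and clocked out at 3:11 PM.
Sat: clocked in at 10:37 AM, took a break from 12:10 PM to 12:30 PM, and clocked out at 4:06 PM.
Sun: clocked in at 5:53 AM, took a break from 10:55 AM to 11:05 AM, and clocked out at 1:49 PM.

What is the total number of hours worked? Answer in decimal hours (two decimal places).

21.08 hours

Fri: 5:46 AM–3:11 PM = 9 h 25 min; less 75 min break → 8 h 10 min
Sat: 10:37 AM–4:06 PM = 5 h 29 min; less 20 min break → 5 h 9 min
Sun: 5:53 AM–1:49 PM = 7 h 56 min; less 10 min break → 7 h 46 min
Total: 8 h 10 min + 5 h 9 min + 7 h 46 min = 21 h 5 min.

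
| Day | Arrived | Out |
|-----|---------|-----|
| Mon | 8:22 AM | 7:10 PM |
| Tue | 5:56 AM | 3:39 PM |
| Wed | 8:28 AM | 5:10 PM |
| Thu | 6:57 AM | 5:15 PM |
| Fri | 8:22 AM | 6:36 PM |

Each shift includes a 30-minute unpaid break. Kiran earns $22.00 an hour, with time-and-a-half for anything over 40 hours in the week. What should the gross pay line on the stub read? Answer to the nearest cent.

Mon: 8:22 AM–7:10 PM = 10 h 48 min; less 30 min break → 10 h 18 min
Tue: 5:56 AM–3:39 PM = 9 h 43 min; less 30 min break → 9 h 13 min
Wed: 8:28 AM–5:10 PM = 8 h 42 min; less 30 min break → 8 h 12 min
Thu: 6:57 AM–5:15 PM = 10 h 18 min; less 30 min break → 9 h 48 min
Fri: 8:22 AM–6:36 PM = 10 h 14 min; less 30 min break → 9 h 44 min
Total worked: 47 h 15 min = 2835 min.
Regular 40 h 0 min = 2400 min at $22.00/h; overtime 7 h 15 min = 435 min at $33.00/h.
Pay = (2400 × $22.00 + 435 × $33.00) ÷ 60 = $1119.25.

$1119.25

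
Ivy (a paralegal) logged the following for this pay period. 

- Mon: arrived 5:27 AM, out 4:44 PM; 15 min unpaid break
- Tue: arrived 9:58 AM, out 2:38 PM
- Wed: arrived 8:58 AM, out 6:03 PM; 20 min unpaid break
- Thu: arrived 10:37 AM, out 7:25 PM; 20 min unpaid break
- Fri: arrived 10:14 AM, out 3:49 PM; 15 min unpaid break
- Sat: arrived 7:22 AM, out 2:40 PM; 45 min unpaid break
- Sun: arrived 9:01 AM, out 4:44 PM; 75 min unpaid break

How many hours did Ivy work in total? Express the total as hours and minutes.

Mon: 5:27 AM–4:44 PM = 11 h 17 min; less 15 min break → 11 h 2 min
Tue: 9:58 AM–2:38 PM = 4 h 40 min
Wed: 8:58 AM–6:03 PM = 9 h 5 min; less 20 min break → 8 h 45 min
Thu: 10:37 AM–7:25 PM = 8 h 48 min; less 20 min break → 8 h 28 min
Fri: 10:14 AM–3:49 PM = 5 h 35 min; less 15 min break → 5 h 20 min
Sat: 7:22 AM–2:40 PM = 7 h 18 min; less 45 min break → 6 h 33 min
Sun: 9:01 AM–4:44 PM = 7 h 43 min; less 75 min break → 6 h 28 min
Total: 11 h 2 min + 4 h 40 min + 8 h 45 min + 8 h 28 min + 5 h 20 min + 6 h 33 min + 6 h 28 min = 51 h 16 min.

51 h 16 min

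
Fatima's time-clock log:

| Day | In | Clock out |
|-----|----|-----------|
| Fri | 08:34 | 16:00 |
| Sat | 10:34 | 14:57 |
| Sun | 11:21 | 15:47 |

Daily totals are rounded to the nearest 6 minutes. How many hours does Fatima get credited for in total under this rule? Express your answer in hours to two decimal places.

16.20 hours

Fri: 08:34–16:00 = 7 h 26 min → rounds to 7 h 24 min
Sat: 10:34–14:57 = 4 h 23 min → rounds to 4 h 24 min
Sun: 11:21–15:47 = 4 h 26 min → rounds to 4 h 24 min
Total credited: 16 h 12 min.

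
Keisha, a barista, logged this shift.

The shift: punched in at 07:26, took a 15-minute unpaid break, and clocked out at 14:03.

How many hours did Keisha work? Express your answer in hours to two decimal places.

The shift: 07:26–14:03 = 6 h 37 min; less 15 min break → 6 h 22 min

6.37 hours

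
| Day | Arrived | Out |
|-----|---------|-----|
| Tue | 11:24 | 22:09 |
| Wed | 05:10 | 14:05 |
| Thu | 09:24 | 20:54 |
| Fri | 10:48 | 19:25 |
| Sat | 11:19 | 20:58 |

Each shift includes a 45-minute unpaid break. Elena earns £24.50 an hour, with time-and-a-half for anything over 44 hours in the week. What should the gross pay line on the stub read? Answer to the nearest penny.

£1139.86

Tue: 11:24–22:09 = 10 h 45 min; less 45 min break → 10 h 0 min
Wed: 05:10–14:05 = 8 h 55 min; less 45 min break → 8 h 10 min
Thu: 09:24–20:54 = 11 h 30 min; less 45 min break → 10 h 45 min
Fri: 10:48–19:25 = 8 h 37 min; less 45 min break → 7 h 52 min
Sat: 11:19–20:58 = 9 h 39 min; less 45 min break → 8 h 54 min
Total worked: 45 h 41 min = 2741 min.
Regular 44 h 0 min = 2640 min at £24.50/h; overtime 1 h 41 min = 101 min at £36.75/h.
Pay = (2640 × £24.50 + 101 × £36.75) ÷ 60 = £1139.86.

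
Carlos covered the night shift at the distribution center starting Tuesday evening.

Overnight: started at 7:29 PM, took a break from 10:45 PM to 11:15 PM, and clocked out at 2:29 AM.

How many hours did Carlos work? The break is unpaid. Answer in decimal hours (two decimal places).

Overnight: 7:29 PM → midnight = 4 h 31 min; midnight → 2:29 AM = 2 h 29 min; span 7 h 0 min; less 30 min break → 6 h 30 min

6.50 hours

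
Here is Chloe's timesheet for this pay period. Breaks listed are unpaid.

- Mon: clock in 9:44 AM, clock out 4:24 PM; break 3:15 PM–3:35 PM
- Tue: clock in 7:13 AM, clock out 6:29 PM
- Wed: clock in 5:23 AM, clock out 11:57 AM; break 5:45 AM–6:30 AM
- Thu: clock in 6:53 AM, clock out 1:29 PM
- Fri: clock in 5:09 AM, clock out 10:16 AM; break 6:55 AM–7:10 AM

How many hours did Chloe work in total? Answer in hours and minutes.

Mon: 9:44 AM–4:24 PM = 6 h 40 min; less 20 min break → 6 h 20 min
Tue: 7:13 AM–6:29 PM = 11 h 16 min
Wed: 5:23 AM–11:57 AM = 6 h 34 min; less 45 min break → 5 h 49 min
Thu: 6:53 AM–1:29 PM = 6 h 36 min
Fri: 5:09 AM–10:16 AM = 5 h 7 min; less 15 min break → 4 h 52 min
Total: 6 h 20 min + 11 h 16 min + 5 h 49 min + 6 h 36 min + 4 h 52 min = 34 h 53 min.

34 h 53 min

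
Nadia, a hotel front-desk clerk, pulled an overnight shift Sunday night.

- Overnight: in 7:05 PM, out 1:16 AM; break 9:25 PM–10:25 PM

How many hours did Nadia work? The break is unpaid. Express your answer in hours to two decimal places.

Overnight: 7:05 PM → midnight = 4 h 55 min; midnight → 1:16 AM = 1 h 16 min; span 6 h 11 min; less 60 min break → 5 h 11 min

5.18 hours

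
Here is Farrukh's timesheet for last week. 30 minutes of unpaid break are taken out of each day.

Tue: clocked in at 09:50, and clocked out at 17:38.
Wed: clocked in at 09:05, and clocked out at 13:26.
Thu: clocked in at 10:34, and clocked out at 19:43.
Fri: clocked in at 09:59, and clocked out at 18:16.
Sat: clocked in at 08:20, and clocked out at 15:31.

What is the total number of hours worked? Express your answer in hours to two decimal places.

Tue: 09:50–17:38 = 7 h 48 min; less 30 min break → 7 h 18 min
Wed: 09:05–13:26 = 4 h 21 min; less 30 min break → 3 h 51 min
Thu: 10:34–19:43 = 9 h 9 min; less 30 min break → 8 h 39 min
Fri: 09:59–18:16 = 8 h 17 min; less 30 min break → 7 h 47 min
Sat: 08:20–15:31 = 7 h 11 min; less 30 min break → 6 h 41 min
Total: 7 h 18 min + 3 h 51 min + 8 h 39 min + 7 h 47 min + 6 h 41 min = 34 h 16 min.

34.27 hours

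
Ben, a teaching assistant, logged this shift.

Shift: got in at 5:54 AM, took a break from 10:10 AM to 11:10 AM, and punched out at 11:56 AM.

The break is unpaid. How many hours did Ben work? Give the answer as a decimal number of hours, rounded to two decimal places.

Shift: 5:54 AM–11:56 AM = 6 h 2 min; less 60 min break → 5 h 2 min

5.03 hours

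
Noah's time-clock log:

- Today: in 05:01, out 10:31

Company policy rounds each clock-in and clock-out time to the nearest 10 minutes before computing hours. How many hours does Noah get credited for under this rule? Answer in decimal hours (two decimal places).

Today: in 05:01→05:00, out 10:31→10:30; 5 h 30 min

5.50 hours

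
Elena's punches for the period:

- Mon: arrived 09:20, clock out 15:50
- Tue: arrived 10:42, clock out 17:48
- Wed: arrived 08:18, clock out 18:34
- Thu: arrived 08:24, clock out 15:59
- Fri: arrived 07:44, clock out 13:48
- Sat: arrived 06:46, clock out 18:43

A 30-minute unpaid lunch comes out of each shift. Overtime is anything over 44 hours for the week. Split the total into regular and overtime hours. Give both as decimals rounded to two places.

Regular 44.00 hours, overtime 2.47 hours

Mon: 09:20–15:50 = 6 h 30 min; less 30 min break → 6 h 0 min
Tue: 10:42–17:48 = 7 h 6 min; less 30 min break → 6 h 36 min
Wed: 08:18–18:34 = 10 h 16 min; less 30 min break → 9 h 46 min
Thu: 08:24–15:59 = 7 h 35 min; less 30 min break → 7 h 5 min
Fri: 07:44–13:48 = 6 h 4 min; less 30 min break → 5 h 34 min
Sat: 06:46–18:43 = 11 h 57 min; less 30 min break → 11 h 27 min
Total worked: 46 h 28 min = 46.47 h.
Threshold 44 h → overtime 2 h 28 min, regular 44 h 0 min.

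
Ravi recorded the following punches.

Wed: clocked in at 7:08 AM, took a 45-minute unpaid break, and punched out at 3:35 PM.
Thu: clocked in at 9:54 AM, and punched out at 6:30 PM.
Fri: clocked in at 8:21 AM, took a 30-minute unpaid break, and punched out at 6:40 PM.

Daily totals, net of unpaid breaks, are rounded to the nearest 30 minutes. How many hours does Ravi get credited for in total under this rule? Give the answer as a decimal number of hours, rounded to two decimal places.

26.00 hours

Wed: 7:08 AM–3:35 PM = 8 h 27 min − 45 min = 7 h 42 min → rounds to 7 h 30 min
Thu: 9:54 AM–6:30 PM = 8 h 36 min → rounds to 8 h 30 min
Fri: 8:21 AM–6:40 PM = 10 h 19 min − 30 min = 9 h 49 min → rounds to 10 h 0 min
Total credited: 26 h 0 min.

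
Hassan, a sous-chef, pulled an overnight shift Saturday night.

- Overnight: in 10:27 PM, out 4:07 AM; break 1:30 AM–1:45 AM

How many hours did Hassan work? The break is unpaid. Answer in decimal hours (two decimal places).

5.42 hours

Overnight: 10:27 PM → midnight = 1 h 33 min; midnight → 4:07 AM = 4 h 7 min; span 5 h 40 min; less 15 min break → 5 h 25 min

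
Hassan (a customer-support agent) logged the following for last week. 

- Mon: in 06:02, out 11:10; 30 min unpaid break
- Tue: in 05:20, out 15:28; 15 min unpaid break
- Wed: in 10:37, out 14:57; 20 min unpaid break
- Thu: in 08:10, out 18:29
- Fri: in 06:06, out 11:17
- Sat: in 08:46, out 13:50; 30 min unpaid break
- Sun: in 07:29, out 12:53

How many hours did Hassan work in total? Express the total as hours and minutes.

Mon: 06:02–11:10 = 5 h 8 min; less 30 min break → 4 h 38 min
Tue: 05:20–15:28 = 10 h 8 min; less 15 min break → 9 h 53 min
Wed: 10:37–14:57 = 4 h 20 min; less 20 min break → 4 h 0 min
Thu: 08:10–18:29 = 10 h 19 min
Fri: 06:06–11:17 = 5 h 11 min
Sat: 08:46–13:50 = 5 h 4 min; less 30 min break → 4 h 34 min
Sun: 07:29–12:53 = 5 h 24 min
Total: 4 h 38 min + 9 h 53 min + 4 h 0 min + 10 h 19 min + 5 h 11 min + 4 h 34 min + 5 h 24 min = 43 h 59 min.

43 h 59 min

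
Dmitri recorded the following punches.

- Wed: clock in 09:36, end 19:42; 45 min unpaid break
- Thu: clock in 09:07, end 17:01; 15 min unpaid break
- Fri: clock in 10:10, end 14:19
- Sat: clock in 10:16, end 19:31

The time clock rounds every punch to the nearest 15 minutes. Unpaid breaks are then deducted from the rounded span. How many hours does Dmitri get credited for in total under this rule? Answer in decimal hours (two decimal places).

30.50 hours

Wed: in 09:36→09:30, out 19:42→19:45; 10 h 15 min − 45 min = 9 h 30 min
Thu: in 09:07→09:00, out 17:01→17:00; 8 h 0 min − 15 min = 7 h 45 min
Fri: in 10:10→10:15, out 14:19→14:15; 4 h 0 min
Sat: in 10:16→10:15, out 19:31→19:30; 9 h 15 min
Total credited: 30 h 30 min.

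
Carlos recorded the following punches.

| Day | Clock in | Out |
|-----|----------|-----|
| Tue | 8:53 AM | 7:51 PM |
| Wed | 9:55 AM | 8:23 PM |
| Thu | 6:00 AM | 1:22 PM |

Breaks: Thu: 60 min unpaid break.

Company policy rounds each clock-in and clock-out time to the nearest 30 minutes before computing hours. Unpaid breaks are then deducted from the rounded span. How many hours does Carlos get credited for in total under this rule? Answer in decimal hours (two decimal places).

28.00 hours

Tue: in 8:53 AM→9:00 AM, out 7:51 PM→8:00 PM; 11 h 0 min
Wed: in 9:55 AM→10:00 AM, out 8:23 PM→8:30 PM; 10 h 30 min
Thu: in 6:00 AM→6:00 AM, out 1:22 PM→1:30 PM; 7 h 30 min − 60 min = 6 h 30 min
Total credited: 28 h 0 min.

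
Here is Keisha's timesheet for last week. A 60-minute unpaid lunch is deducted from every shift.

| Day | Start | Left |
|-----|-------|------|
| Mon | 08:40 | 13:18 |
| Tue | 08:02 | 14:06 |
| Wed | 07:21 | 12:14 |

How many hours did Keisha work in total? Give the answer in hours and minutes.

12 h 35 min

Mon: 08:40–13:18 = 4 h 38 min; less 60 min break → 3 h 38 min
Tue: 08:02–14:06 = 6 h 4 min; less 60 min break → 5 h 4 min
Wed: 07:21–12:14 = 4 h 53 min; less 60 min break → 3 h 53 min
Total: 3 h 38 min + 5 h 4 min + 3 h 53 min = 12 h 35 min.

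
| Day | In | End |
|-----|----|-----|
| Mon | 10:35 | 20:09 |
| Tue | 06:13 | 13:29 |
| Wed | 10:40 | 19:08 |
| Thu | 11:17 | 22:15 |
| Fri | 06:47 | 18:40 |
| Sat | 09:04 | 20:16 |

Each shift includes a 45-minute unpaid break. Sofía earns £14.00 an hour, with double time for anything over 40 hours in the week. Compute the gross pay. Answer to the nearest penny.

Mon: 10:35–20:09 = 9 h 34 min; less 45 min break → 8 h 49 min
Tue: 06:13–13:29 = 7 h 16 min; less 45 min break → 6 h 31 min
Wed: 10:40–19:08 = 8 h 28 min; less 45 min break → 7 h 43 min
Thu: 11:17–22:15 = 10 h 58 min; less 45 min break → 10 h 13 min
Fri: 06:47–18:40 = 11 h 53 min; less 45 min break → 11 h 8 min
Sat: 09:04–20:16 = 11 h 12 min; less 45 min break → 10 h 27 min
Total worked: 54 h 51 min = 3291 min.
Regular 40 h 0 min = 2400 min at £14.00/h; overtime 14 h 51 min = 891 min at £28.00/h.
Pay = (2400 × £14.00 + 891 × £28.00) ÷ 60 = £975.80.

£975.80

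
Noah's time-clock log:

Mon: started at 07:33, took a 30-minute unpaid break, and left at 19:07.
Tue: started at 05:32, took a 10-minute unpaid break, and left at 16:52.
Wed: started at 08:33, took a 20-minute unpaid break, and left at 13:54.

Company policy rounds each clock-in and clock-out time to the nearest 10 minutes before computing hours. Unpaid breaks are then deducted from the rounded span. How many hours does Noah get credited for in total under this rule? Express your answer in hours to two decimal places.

27.33 hours

Mon: in 07:33→07:30, out 19:07→19:10; 11 h 40 min − 30 min = 11 h 10 min
Tue: in 05:32→05:30, out 16:52→16:50; 11 h 20 min − 10 min = 11 h 10 min
Wed: in 08:33→08:30, out 13:54→13:50; 5 h 20 min − 20 min = 5 h 0 min
Total credited: 27 h 20 min.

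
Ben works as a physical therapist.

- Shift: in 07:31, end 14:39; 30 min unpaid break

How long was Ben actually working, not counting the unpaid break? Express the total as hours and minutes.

Shift: 07:31–14:39 = 7 h 8 min; less 30 min break → 6 h 38 min

6 h 38 min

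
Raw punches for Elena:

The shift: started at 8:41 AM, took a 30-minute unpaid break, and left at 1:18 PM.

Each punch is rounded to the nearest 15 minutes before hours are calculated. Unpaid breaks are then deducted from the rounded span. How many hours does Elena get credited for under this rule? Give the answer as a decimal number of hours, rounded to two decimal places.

4.00 hours

The shift: in 8:41 AM→8:45 AM, out 1:18 PM→1:15 PM; 4 h 30 min − 30 min = 4 h 0 min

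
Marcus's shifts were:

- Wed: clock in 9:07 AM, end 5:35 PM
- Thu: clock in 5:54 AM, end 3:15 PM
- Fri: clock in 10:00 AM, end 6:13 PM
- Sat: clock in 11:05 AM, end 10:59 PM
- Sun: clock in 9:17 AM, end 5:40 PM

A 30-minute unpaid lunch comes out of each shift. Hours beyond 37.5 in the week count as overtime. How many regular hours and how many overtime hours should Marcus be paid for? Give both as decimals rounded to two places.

Wed: 9:07 AM–5:35 PM = 8 h 28 min; less 30 min break → 7 h 58 min
Thu: 5:54 AM–3:15 PM = 9 h 21 min; less 30 min break → 8 h 51 min
Fri: 10:00 AM–6:13 PM = 8 h 13 min; less 30 min break → 7 h 43 min
Sat: 11:05 AM–10:59 PM = 11 h 54 min; less 30 min break → 11 h 24 min
Sun: 9:17 AM–5:40 PM = 8 h 23 min; less 30 min break → 7 h 53 min
Total worked: 43 h 49 min = 43.82 h.
Threshold 37.5 h → overtime 6 h 19 min, regular 37 h 30 min.

Regular 37.50 hours, overtime 6.32 hours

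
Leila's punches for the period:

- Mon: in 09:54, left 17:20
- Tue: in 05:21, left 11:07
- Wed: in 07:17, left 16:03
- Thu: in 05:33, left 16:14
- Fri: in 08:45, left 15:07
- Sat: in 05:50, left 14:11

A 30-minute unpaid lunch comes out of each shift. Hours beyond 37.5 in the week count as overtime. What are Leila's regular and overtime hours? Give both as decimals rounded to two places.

Mon: 09:54–17:20 = 7 h 26 min; less 30 min break → 6 h 56 min
Tue: 05:21–11:07 = 5 h 46 min; less 30 min break → 5 h 16 min
Wed: 07:17–16:03 = 8 h 46 min; less 30 min break → 8 h 16 min
Thu: 05:33–16:14 = 10 h 41 min; less 30 min break → 10 h 11 min
Fri: 08:45–15:07 = 6 h 22 min; less 30 min break → 5 h 52 min
Sat: 05:50–14:11 = 8 h 21 min; less 30 min break → 7 h 51 min
Total worked: 44 h 22 min = 44.37 h.
Threshold 37.5 h → overtime 6 h 52 min, regular 37 h 30 min.

Regular 37.50 hours, overtime 6.87 hours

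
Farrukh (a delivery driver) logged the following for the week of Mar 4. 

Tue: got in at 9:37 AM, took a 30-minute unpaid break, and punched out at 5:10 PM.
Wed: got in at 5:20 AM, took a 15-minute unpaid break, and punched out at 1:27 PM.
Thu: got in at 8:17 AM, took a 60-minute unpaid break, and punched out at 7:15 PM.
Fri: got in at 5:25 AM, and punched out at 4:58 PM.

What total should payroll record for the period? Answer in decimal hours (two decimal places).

36.43 hours

Tue: 9:37 AM–5:10 PM = 7 h 33 min; less 30 min break → 7 h 3 min
Wed: 5:20 AM–1:27 PM = 8 h 7 min; less 15 min break → 7 h 52 min
Thu: 8:17 AM–7:15 PM = 10 h 58 min; less 60 min break → 9 h 58 min
Fri: 5:25 AM–4:58 PM = 11 h 33 min
Total: 7 h 3 min + 7 h 52 min + 9 h 58 min + 11 h 33 min = 36 h 26 min.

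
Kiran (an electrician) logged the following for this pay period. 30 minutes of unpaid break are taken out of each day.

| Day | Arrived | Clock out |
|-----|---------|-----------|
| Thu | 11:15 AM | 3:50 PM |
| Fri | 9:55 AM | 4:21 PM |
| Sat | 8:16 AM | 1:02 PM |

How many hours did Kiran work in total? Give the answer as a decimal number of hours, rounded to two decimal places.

14.28 hours

Thu: 11:15 AM–3:50 PM = 4 h 35 min; less 30 min break → 4 h 5 min
Fri: 9:55 AM–4:21 PM = 6 h 26 min; less 30 min break → 5 h 56 min
Sat: 8:16 AM–1:02 PM = 4 h 46 min; less 30 min break → 4 h 16 min
Total: 4 h 5 min + 5 h 56 min + 4 h 16 min = 14 h 17 min.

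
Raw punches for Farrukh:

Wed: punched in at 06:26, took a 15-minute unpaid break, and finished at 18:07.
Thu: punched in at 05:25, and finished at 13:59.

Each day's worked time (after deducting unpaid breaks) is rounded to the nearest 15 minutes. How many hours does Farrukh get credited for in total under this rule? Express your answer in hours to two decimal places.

20.00 hours

Wed: 06:26–18:07 = 11 h 41 min − 15 min = 11 h 26 min → rounds to 11 h 30 min
Thu: 05:25–13:59 = 8 h 34 min → rounds to 8 h 30 min
Total credited: 20 h 0 min.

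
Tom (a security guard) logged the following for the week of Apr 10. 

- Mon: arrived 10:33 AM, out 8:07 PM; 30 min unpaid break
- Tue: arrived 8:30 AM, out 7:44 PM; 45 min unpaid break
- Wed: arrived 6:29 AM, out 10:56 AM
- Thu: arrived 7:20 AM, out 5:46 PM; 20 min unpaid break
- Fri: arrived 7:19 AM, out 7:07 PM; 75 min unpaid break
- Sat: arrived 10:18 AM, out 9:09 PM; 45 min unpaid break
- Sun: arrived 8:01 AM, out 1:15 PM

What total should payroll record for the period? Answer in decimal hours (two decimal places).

Mon: 10:33 AM–8:07 PM = 9 h 34 min; less 30 min break → 9 h 4 min
Tue: 8:30 AM–7:44 PM = 11 h 14 min; less 45 min break → 10 h 29 min
Wed: 6:29 AM–10:56 AM = 4 h 27 min
Thu: 7:20 AM–5:46 PM = 10 h 26 min; less 20 min break → 10 h 6 min
Fri: 7:19 AM–7:07 PM = 11 h 48 min; less 75 min break → 10 h 33 min
Sat: 10:18 AM–9:09 PM = 10 h 51 min; less 45 min break → 10 h 6 min
Sun: 8:01 AM–1:15 PM = 5 h 14 min
Total: 9 h 4 min + 10 h 29 min + 4 h 27 min + 10 h 6 min + 10 h 33 min + 10 h 6 min + 5 h 14 min = 59 h 59 min.

59.98 hours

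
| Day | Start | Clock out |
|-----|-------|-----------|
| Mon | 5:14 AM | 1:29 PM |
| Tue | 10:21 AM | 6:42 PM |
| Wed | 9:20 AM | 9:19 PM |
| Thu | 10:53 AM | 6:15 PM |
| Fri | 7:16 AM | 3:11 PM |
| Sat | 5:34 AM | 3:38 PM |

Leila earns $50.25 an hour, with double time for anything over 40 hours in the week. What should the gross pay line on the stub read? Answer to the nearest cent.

$3410.30

Mon: 5:14 AM–1:29 PM = 8 h 15 min
Tue: 10:21 AM–6:42 PM = 8 h 21 min
Wed: 9:20 AM–9:19 PM = 11 h 59 min
Thu: 10:53 AM–6:15 PM = 7 h 22 min
Fri: 7:16 AM–3:11 PM = 7 h 55 min
Sat: 5:34 AM–3:38 PM = 10 h 4 min
Total worked: 53 h 56 min = 3236 min.
Regular 40 h 0 min = 2400 min at $50.25/h; overtime 13 h 56 min = 836 min at $100.50/h.
Pay = (2400 × $50.25 + 836 × $100.50) ÷ 60 = $3410.30.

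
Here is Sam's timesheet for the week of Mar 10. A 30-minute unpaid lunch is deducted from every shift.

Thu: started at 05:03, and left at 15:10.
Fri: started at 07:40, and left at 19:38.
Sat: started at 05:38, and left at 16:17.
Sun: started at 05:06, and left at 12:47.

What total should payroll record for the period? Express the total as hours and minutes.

38 h 25 min

Thu: 05:03–15:10 = 10 h 7 min; less 30 min break → 9 h 37 min
Fri: 07:40–19:38 = 11 h 58 min; less 30 min break → 11 h 28 min
Sat: 05:38–16:17 = 10 h 39 min; less 30 min break → 10 h 9 min
Sun: 05:06–12:47 = 7 h 41 min; less 30 min break → 7 h 11 min
Total: 9 h 37 min + 11 h 28 min + 10 h 9 min + 7 h 11 min = 38 h 25 min.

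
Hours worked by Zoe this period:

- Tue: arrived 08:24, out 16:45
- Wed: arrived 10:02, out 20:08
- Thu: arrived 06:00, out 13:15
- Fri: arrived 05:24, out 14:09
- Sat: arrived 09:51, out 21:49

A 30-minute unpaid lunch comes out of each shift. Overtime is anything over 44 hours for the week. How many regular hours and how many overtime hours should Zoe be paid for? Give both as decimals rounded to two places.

Regular 43.92 hours, overtime 0.00 hours

Tue: 08:24–16:45 = 8 h 21 min; less 30 min break → 7 h 51 min
Wed: 10:02–20:08 = 10 h 6 min; less 30 min break → 9 h 36 min
Thu: 06:00–13:15 = 7 h 15 min; less 30 min break → 6 h 45 min
Fri: 05:24–14:09 = 8 h 45 min; less 30 min break → 8 h 15 min
Sat: 09:51–21:49 = 11 h 58 min; less 30 min break → 11 h 28 min
Total worked: 43 h 55 min = 43.92 h.
Threshold 44 h → overtime 0 h 0 min, regular 43 h 55 min.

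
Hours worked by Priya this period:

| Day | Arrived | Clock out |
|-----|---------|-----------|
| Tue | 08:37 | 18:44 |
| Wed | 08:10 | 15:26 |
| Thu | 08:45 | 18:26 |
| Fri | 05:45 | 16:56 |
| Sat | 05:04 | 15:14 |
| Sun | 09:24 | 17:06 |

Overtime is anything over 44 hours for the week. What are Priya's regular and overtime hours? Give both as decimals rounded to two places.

Tue: 08:37–18:44 = 10 h 7 min
Wed: 08:10–15:26 = 7 h 16 min
Thu: 08:45–18:26 = 9 h 41 min
Fri: 05:45–16:56 = 11 h 11 min
Sat: 05:04–15:14 = 10 h 10 min
Sun: 09:24–17:06 = 7 h 42 min
Total worked: 56 h 7 min = 56.12 h.
Threshold 44 h → overtime 12 h 7 min, regular 44 h 0 min.

Regular 44.00 hours, overtime 12.12 hours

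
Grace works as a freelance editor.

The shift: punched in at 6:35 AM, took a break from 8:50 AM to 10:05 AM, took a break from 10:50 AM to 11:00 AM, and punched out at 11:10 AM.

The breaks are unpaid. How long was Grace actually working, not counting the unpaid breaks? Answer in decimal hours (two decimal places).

3.17 hours

The shift: 6:35 AM–11:10 AM = 4 h 35 min; less 85 min break → 3 h 10 min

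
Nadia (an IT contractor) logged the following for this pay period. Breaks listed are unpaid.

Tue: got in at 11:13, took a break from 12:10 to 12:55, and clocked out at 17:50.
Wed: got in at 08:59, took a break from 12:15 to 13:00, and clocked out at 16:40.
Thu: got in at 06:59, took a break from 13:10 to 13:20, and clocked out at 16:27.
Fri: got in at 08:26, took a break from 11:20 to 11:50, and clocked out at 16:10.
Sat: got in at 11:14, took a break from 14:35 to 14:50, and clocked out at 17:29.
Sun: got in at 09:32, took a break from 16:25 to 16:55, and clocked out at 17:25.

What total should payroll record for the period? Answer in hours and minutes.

Tue: 11:13–17:50 = 6 h 37 min; less 45 min break → 5 h 52 min
Wed: 08:59–16:40 = 7 h 41 min; less 45 min break → 6 h 56 min
Thu: 06:59–16:27 = 9 h 28 min; less 10 min break → 9 h 18 min
Fri: 08:26–16:10 = 7 h 44 min; less 30 min break → 7 h 14 min
Sat: 11:14–17:29 = 6 h 15 min; less 15 min break → 6 h 0 min
Sun: 09:32–17:25 = 7 h 53 min; less 30 min break → 7 h 23 min
Total: 5 h 52 min + 6 h 56 min + 9 h 18 min + 7 h 14 min + 6 h 0 min + 7 h 23 min = 42 h 43 min.

42 h 43 min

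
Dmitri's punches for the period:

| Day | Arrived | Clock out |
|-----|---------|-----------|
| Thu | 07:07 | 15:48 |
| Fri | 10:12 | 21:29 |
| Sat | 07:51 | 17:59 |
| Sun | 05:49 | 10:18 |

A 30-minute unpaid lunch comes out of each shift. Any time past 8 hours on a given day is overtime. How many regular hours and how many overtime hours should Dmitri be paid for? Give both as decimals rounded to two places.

Thu: 07:07–15:48 = 8 h 41 min; less 30 min break → 8 h 11 min
Fri: 10:12–21:29 = 11 h 17 min; less 30 min break → 10 h 47 min
Sat: 07:51–17:59 = 10 h 8 min; less 30 min break → 9 h 38 min
Sun: 05:49–10:18 = 4 h 29 min; less 30 min break → 3 h 59 min
Thu reg 8 h 0 min / OT 0 h 11 min; Fri reg 8 h 0 min / OT 2 h 47 min; Sat reg 8 h 0 min / OT 1 h 38 min; Sun reg 3 h 59 min / OT 0 h 0 min.
Totals: regular 27 h 59 min, overtime 4 h 36 min.

Regular 27.98 hours, overtime 4.60 hours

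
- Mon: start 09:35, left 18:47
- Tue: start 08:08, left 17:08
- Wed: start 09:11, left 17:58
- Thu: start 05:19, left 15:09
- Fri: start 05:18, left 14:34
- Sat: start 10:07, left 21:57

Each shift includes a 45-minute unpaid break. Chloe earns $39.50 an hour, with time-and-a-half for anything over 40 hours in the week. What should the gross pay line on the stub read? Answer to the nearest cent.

Mon: 09:35–18:47 = 9 h 12 min; less 45 min break → 8 h 27 min
Tue: 08:08–17:08 = 9 h 0 min; less 45 min break → 8 h 15 min
Wed: 09:11–17:58 = 8 h 47 min; less 45 min break → 8 h 2 min
Thu: 05:19–15:09 = 9 h 50 min; less 45 min break → 9 h 5 min
Fri: 05:18–14:34 = 9 h 16 min; less 45 min break → 8 h 31 min
Sat: 10:07–21:57 = 11 h 50 min; less 45 min break → 11 h 5 min
Total worked: 53 h 25 min = 3205 min.
Regular 40 h 0 min = 2400 min at $39.50/h; overtime 13 h 25 min = 805 min at $59.25/h.
Pay = (2400 × $39.50 + 805 × $59.25) ÷ 60 = $2374.94.

$2374.94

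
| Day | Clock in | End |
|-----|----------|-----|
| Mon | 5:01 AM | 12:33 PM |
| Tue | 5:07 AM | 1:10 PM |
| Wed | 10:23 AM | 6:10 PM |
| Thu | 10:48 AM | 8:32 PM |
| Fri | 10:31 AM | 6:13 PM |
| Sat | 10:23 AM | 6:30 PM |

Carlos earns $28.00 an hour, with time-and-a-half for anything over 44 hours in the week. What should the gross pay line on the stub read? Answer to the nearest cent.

$1438.50

Mon: 5:01 AM–12:33 PM = 7 h 32 min
Tue: 5:07 AM–1:10 PM = 8 h 3 min
Wed: 10:23 AM–6:10 PM = 7 h 47 min
Thu: 10:48 AM–8:32 PM = 9 h 44 min
Fri: 10:31 AM–6:13 PM = 7 h 42 min
Sat: 10:23 AM–6:30 PM = 8 h 7 min
Total worked: 48 h 55 min = 2935 min.
Regular 44 h 0 min = 2640 min at $28.00/h; overtime 4 h 55 min = 295 min at $42.00/h.
Pay = (2640 × $28.00 + 295 × $42.00) ÷ 60 = $1438.50.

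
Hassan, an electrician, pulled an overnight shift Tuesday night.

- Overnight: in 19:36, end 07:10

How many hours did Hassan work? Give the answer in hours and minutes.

Overnight: 19:36 → midnight = 4 h 24 min; midnight → 07:10 = 7 h 10 min; span 11 h 34 min

11 h 34 min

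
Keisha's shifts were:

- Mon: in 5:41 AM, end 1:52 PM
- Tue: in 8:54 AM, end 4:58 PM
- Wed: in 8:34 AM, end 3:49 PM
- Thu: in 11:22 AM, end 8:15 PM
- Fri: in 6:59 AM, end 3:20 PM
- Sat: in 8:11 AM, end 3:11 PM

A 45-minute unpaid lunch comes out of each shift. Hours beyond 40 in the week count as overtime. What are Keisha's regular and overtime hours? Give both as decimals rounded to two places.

Regular 40.00 hours, overtime 3.23 hours

Mon: 5:41 AM–1:52 PM = 8 h 11 min; less 45 min break → 7 h 26 min
Tue: 8:54 AM–4:58 PM = 8 h 4 min; less 45 min break → 7 h 19 min
Wed: 8:34 AM–3:49 PM = 7 h 15 min; less 45 min break → 6 h 30 min
Thu: 11:22 AM–8:15 PM = 8 h 53 min; less 45 min break → 8 h 8 min
Fri: 6:59 AM–3:20 PM = 8 h 21 min; less 45 min break → 7 h 36 min
Sat: 8:11 AM–3:11 PM = 7 h 0 min; less 45 min break → 6 h 15 min
Total worked: 43 h 14 min = 43.23 h.
Threshold 40 h → overtime 3 h 14 min, regular 40 h 0 min.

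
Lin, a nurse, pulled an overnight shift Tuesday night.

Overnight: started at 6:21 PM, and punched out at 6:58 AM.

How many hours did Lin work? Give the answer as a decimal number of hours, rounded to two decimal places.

12.62 hours

Overnight: 6:21 PM → midnight = 5 h 39 min; midnight → 6:58 AM = 6 h 58 min; span 12 h 37 min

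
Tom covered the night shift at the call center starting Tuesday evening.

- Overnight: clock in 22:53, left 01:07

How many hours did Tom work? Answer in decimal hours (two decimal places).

2.23 hours

Overnight: 22:53 → midnight = 1 h 7 min; midnight → 01:07 = 1 h 7 min; span 2 h 14 min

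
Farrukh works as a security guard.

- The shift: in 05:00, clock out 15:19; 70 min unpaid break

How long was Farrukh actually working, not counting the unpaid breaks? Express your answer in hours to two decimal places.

9.15 hours

The shift: 05:00–15:19 = 10 h 19 min; less 70 min break → 9 h 9 min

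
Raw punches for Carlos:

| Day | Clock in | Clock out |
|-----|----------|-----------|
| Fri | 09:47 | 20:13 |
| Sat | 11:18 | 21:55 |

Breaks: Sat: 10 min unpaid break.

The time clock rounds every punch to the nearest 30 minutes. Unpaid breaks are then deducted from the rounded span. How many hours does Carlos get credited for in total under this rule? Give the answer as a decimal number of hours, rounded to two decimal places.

20.33 hours

Fri: in 09:47→10:00, out 20:13→20:00; 10 h 0 min
Sat: in 11:18→11:30, out 21:55→22:00; 10 h 30 min − 10 min = 10 h 20 min
Total credited: 20 h 20 min.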